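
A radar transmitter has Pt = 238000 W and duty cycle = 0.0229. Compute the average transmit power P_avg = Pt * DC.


P_avg = 238000 * 0.0229 = 5450.2 W

5450.2 W


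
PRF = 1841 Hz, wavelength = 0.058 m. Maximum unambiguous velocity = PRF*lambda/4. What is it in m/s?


V_ua = 1841 * 0.058 / 4 = 26.7 m/s

26.7 m/s


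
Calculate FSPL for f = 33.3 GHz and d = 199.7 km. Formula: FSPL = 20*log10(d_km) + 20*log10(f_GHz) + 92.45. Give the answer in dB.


20*log10(199.7) = 46.01
20*log10(33.3) = 30.45
FSPL = 168.9 dB

168.9 dB


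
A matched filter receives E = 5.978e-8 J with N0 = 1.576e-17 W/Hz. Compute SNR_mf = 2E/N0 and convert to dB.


SNR_lin = 2 * 5.978e-8 / 1.576e-17 = 7.586e9
SNR_dB = 10*log10(7.586e9) = 98.8 dB

98.8 dB


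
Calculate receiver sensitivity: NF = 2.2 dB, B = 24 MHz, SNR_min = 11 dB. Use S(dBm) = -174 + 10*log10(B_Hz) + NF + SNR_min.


10*log10(24000000.0) = 73.8
S = -174 + 73.8 + 2.2 + 11 = -87.0 dBm

-87.0 dBm


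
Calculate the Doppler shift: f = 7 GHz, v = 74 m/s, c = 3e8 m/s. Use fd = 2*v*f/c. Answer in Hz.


fd = 2 * 74 * 7000000000.0 / 3e8 = 3453.3 Hz

3453.3 Hz


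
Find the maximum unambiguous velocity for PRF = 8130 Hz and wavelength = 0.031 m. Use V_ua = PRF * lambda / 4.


V_ua = 8130 * 0.031 / 4 = 63.0 m/s

63.0 m/s


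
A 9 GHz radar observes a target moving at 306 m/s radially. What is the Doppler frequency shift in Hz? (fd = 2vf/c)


fd = 2 * 306 * 9000000000.0 / 3e8 = 18360.0 Hz

18360.0 Hz


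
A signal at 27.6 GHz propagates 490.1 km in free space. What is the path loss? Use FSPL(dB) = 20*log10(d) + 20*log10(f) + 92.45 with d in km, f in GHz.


20*log10(490.1) = 53.81
20*log10(27.6) = 28.82
FSPL = 175.1 dB

175.1 dB


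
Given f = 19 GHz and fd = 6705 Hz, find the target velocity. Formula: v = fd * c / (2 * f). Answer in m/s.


v = 6705 * 3e8 / (2 * 19000000000.0) = 52.9 m/s

52.9 m/s


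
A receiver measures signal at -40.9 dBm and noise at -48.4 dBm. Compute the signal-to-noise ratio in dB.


SNR = -40.9 - (-48.4) = 7.5 dB

7.5 dB


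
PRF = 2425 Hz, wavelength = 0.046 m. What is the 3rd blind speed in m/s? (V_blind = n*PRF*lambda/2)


V_blind = 3 * 2425 * 0.046 / 2 = 167.3 m/s

167.3 m/s


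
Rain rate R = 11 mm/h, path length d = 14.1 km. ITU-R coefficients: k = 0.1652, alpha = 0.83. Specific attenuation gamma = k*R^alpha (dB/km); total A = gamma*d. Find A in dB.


gamma = 0.1652 * 11^0.83 = 1.208832 dB/km
A = 1.208832 * 14.1 = 17.04 dB

17.04 dB


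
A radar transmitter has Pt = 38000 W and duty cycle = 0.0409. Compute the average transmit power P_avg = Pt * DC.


P_avg = 38000 * 0.0409 = 1554.2 W

1554.2 W


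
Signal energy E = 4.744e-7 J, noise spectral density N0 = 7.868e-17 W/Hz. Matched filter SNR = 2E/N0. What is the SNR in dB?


SNR_lin = 2 * 4.744e-7 / 7.868e-17 = 1.206e10
SNR_dB = 10*log10(1.206e10) = 100.8 dB

100.8 dB


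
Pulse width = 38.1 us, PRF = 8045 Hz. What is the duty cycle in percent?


DC = 38.1e-6 * 8045 * 100 = 30.65%

30.65%


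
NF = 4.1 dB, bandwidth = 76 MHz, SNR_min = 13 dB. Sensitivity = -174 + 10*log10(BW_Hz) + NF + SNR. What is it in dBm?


10*log10(76000000.0) = 78.81
S = -174 + 78.81 + 4.1 + 13 = -78.1 dBm

-78.1 dBm


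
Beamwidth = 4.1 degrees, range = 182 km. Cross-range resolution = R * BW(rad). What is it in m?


BW_rad = 0.071558499
CR = 182000 * 0.071558499 = 13023.6 m

13023.6 m


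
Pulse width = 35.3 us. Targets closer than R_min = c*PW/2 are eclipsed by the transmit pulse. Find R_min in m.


R_min = 3e8 * 35.3e-6 / 2 = 5295.0 m

5295.0 m


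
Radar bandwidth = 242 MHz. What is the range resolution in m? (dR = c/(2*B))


dR = 3e8 / (2 * 242000000.0) = 0.62 m

0.62 m


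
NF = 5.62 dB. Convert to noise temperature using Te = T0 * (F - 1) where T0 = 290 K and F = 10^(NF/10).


NF_lin = 10^(5.62/10) = 3.647539
Te = 290 * (3.647539 - 1) = 767.8 K

767.8 K


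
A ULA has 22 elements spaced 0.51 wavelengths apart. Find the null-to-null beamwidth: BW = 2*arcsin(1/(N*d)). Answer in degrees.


1/(N*d) = 1/(22*0.51) = 0.089127
BW = 2*arcsin(0.089127) = 10.2 degrees

10.2 degrees


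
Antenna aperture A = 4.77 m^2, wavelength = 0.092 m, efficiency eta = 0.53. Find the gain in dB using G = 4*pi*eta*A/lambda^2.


G_linear = 4*pi*0.53*4.77/0.092^2 = 3753.43
G_dB = 10*log10(3753.43) = 35.7 dB

35.7 dB


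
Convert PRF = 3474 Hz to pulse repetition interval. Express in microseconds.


PRI = 1/3474 = 0.0002878526 s = 287.9 us

287.9 us


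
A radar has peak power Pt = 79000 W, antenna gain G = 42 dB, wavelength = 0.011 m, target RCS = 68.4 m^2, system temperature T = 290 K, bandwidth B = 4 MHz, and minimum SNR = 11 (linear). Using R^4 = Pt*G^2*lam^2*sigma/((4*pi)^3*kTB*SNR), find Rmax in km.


G_lin = 10^(42/10) = 15848.931925
R^4 = 79000 * 15848.931925^2 * 0.011^2 * 68.4 / ((4*pi)^3 * 1.38e-23 * 290 * 4000000.0 * 11)
R^4 = 4.70012e20 m^4
R_max = (4.70012e20)^(1/4) = 147240.5 m = 147.2 km

147.2 km


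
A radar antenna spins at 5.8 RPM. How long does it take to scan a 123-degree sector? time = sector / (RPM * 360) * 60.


t = 123 / (5.8 * 360) * 60 = 3.53 s

3.53 s


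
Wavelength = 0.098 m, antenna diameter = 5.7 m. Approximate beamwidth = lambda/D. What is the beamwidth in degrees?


BW_rad = 0.098 / 5.7 = 0.017193
BW_deg = 0.99 degrees

0.99 degrees


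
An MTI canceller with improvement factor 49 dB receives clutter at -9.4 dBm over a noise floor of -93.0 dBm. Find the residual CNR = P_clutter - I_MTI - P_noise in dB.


CNR = -9.4 - 49 - (-93.0) = 34.6 dB

34.6 dB


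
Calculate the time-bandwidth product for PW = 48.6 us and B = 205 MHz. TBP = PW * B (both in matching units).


TBP = 48.6 * 205 = 9963.0

9963.0


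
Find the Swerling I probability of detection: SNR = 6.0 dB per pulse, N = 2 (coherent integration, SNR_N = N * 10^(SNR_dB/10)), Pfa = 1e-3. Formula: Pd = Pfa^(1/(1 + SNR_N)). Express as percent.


SNR_lin = 10^(6.0/10) = 3.98107
SNR_N = 2 * 3.98107 = 7.96214
1/(1 + SNR_N) = 1/8.96214 = 0.1115805
Pd = (1e-3)^0.1115805 = 0.46266
Pd = 46.3%

46.3%


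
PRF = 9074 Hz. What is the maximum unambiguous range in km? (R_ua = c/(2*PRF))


R_ua = 3e8 / (2 * 9074) = 16530.7 m = 16.5 km

16.5 km


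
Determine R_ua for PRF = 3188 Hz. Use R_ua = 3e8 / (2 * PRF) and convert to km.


R_ua = 3e8 / (2 * 3188) = 47051.4 m = 47.1 km

47.1 km


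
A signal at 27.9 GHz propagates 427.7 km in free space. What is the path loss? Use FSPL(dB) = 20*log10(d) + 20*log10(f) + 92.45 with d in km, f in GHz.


20*log10(427.7) = 52.62
20*log10(27.9) = 28.91
FSPL = 174.0 dB

174.0 dB


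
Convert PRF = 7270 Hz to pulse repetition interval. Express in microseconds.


PRI = 1/7270 = 0.0001375516 s = 137.6 us

137.6 us


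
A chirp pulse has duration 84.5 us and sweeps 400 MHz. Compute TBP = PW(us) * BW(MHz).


TBP = 84.5 * 400 = 33800.0

33800.0


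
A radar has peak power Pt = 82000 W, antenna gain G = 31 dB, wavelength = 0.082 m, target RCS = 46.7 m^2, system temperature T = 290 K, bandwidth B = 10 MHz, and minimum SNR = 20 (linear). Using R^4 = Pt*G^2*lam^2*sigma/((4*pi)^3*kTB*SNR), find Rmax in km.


G_lin = 10^(31/10) = 1258.925412
R^4 = 82000 * 1258.925412^2 * 0.082^2 * 46.7 / ((4*pi)^3 * 1.38e-23 * 290 * 10000000.0 * 20)
R^4 = 2.56934e19 m^4
R_max = (2.56934e19)^(1/4) = 71196.0 m = 71.2 km

71.2 km


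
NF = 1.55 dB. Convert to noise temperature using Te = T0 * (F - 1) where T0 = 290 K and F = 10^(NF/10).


NF_lin = 10^(1.55/10) = 1.428894
Te = 290 * (1.428894 - 1) = 124.4 K

124.4 K


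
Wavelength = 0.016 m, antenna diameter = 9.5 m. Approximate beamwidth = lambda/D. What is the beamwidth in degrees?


BW_rad = 0.016 / 9.5 = 0.001684
BW_deg = 0.1 degrees

0.1 degrees


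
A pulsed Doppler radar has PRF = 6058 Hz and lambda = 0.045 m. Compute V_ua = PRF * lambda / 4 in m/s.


V_ua = 6058 * 0.045 / 4 = 68.2 m/s

68.2 m/s


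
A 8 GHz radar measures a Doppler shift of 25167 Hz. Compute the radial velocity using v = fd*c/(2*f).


v = 25167 * 3e8 / (2 * 8000000000.0) = 471.9 m/s

471.9 m/s


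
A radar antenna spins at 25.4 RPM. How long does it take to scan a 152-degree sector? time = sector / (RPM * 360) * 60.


t = 152 / (25.4 * 360) * 60 = 1.0 s

1.0 s


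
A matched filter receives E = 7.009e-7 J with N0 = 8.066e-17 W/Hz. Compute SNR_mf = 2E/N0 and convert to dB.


SNR_lin = 2 * 7.009e-7 / 8.066e-17 = 1.738e10
SNR_dB = 10*log10(1.738e10) = 102.4 dB

102.4 dB


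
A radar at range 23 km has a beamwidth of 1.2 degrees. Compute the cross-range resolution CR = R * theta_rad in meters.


BW_rad = 0.020943951
CR = 23000 * 0.020943951 = 481.7 m

481.7 m


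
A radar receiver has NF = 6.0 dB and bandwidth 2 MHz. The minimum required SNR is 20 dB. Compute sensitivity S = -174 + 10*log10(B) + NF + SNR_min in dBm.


10*log10(2000000.0) = 63.01
S = -174 + 63.01 + 6.0 + 20 = -85.0 dBm

-85.0 dBm


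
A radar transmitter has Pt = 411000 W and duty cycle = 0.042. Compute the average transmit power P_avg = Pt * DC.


P_avg = 411000 * 0.042 = 17262.0 W

17262.0 W


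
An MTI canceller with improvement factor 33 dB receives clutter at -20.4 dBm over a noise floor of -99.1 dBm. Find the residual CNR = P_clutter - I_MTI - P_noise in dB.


CNR = -20.4 - 33 - (-99.1) = 45.7 dB

45.7 dB


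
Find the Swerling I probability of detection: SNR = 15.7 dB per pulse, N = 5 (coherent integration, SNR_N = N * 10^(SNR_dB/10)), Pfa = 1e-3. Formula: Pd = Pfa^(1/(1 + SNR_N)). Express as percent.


SNR_lin = 10^(15.7/10) = 37.15352
SNR_N = 5 * 37.15352 = 185.7676
1/(1 + SNR_N) = 1/186.7676 = 0.0053542
Pd = (1e-3)^0.0053542 = 0.96369
Pd = 96.4%

96.4%


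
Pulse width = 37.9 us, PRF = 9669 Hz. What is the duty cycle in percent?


DC = 37.9e-6 * 9669 * 100 = 36.65%

36.65%


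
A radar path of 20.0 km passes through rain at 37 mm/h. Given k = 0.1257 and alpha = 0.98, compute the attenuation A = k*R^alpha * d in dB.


gamma = 0.1257 * 37^0.98 = 4.326861 dB/km
A = 4.326861 * 20.0 = 86.54 dB

86.54 dB


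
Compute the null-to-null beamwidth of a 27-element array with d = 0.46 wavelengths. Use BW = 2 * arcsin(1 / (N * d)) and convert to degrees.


1/(N*d) = 1/(27*0.46) = 0.080515
BW = 2*arcsin(0.080515) = 9.2 degrees

9.2 degrees


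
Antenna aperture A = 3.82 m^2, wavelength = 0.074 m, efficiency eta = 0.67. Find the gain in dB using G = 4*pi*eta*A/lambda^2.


G_linear = 4*pi*0.67*3.82/0.074^2 = 5873.33
G_dB = 10*log10(5873.33) = 37.7 dB

37.7 dB


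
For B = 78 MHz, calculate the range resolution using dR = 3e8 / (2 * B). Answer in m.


dR = 3e8 / (2 * 78000000.0) = 1.92 m

1.92 m


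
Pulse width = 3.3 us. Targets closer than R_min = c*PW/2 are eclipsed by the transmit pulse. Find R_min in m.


R_min = 3e8 * 3.3e-6 / 2 = 495.0 m

495.0 m


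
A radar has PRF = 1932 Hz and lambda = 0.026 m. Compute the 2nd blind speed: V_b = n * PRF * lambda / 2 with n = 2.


V_blind = 2 * 1932 * 0.026 / 2 = 50.2 m/s

50.2 m/s


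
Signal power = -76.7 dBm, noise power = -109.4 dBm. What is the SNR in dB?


SNR = -76.7 - (-109.4) = 32.7 dB

32.7 dB


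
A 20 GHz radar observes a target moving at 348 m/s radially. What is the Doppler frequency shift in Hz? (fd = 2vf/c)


fd = 2 * 348 * 20000000000.0 / 3e8 = 46400.0 Hz

46400.0 Hz


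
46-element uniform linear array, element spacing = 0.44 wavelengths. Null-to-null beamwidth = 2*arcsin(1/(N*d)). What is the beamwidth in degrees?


1/(N*d) = 1/(46*0.44) = 0.049407
BW = 2*arcsin(0.049407) = 5.7 degrees

5.7 degrees


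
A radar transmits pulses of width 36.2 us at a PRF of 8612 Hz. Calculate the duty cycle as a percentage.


DC = 36.2e-6 * 8612 * 100 = 31.18%

31.18%


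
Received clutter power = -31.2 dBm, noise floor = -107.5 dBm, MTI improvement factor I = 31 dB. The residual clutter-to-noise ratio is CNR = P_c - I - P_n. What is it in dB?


CNR = -31.2 - 31 - (-107.5) = 45.3 dB

45.3 dB


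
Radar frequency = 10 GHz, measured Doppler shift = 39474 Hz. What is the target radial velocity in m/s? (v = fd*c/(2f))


v = 39474 * 3e8 / (2 * 10000000000.0) = 592.1 m/s

592.1 m/s


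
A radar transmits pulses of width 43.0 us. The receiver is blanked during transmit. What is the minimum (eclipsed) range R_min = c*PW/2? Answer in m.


R_min = 3e8 * 43.0e-6 / 2 = 6450.0 m

6450.0 m


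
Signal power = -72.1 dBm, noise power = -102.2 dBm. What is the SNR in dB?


SNR = -72.1 - (-102.2) = 30.1 dB

30.1 dB


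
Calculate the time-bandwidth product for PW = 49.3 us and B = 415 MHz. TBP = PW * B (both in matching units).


TBP = 49.3 * 415 = 20459.5

20459.5


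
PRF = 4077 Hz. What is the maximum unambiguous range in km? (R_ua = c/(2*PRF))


R_ua = 3e8 / (2 * 4077) = 36791.8 m = 36.8 km

36.8 km


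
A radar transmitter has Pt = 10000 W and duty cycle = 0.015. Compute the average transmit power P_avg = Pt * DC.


P_avg = 10000 * 0.015 = 150.0 W

150.0 W


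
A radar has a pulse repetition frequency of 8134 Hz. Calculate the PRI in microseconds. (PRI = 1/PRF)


PRI = 1/8134 = 0.0001229407 s = 122.9 us

122.9 us


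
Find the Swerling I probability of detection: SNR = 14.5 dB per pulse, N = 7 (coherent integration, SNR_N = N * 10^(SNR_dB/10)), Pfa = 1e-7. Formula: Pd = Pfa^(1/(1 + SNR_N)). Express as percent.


SNR_lin = 10^(14.5/10) = 28.18383
SNR_N = 7 * 28.18383 = 197.28681
1/(1 + SNR_N) = 1/198.28681 = 0.0050432
Pd = (1e-7)^0.0050432 = 0.92193
Pd = 92.2%

92.2%


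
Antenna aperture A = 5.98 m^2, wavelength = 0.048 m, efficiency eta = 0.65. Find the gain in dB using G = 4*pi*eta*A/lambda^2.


G_linear = 4*pi*0.65*5.98/0.048^2 = 21200.3
G_dB = 10*log10(21200.3) = 43.3 dB

43.3 dB


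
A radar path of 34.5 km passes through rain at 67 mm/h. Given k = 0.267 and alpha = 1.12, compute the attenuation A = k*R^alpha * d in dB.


gamma = 0.267 * 67^1.12 = 29.628867 dB/km
A = 29.628867 * 34.5 = 1022.2 dB

1022.2 dB


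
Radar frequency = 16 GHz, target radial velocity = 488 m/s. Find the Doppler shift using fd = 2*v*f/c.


fd = 2 * 488 * 16000000000.0 / 3e8 = 52053.3 Hz

52053.3 Hz


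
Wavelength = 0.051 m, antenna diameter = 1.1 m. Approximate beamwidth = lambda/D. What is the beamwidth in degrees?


BW_rad = 0.051 / 1.1 = 0.046364
BW_deg = 2.66 degrees

2.66 degrees


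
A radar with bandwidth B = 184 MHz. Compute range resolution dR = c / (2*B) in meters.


dR = 3e8 / (2 * 184000000.0) = 0.82 m

0.82 m


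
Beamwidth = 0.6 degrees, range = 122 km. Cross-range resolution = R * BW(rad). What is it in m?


BW_rad = 0.010471976
CR = 122000 * 0.010471976 = 1277.6 m

1277.6 m


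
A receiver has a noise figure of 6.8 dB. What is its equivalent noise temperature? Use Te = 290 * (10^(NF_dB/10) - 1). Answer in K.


NF_lin = 10^(6.8/10) = 4.786301
Te = 290 * (4.786301 - 1) = 1098.0 K

1098.0 K


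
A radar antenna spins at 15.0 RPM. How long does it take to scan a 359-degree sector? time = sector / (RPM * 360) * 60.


t = 359 / (15.0 * 360) * 60 = 3.99 s

3.99 s


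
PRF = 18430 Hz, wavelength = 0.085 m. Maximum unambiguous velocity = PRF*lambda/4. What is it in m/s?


V_ua = 18430 * 0.085 / 4 = 391.6 m/s

391.6 m/s


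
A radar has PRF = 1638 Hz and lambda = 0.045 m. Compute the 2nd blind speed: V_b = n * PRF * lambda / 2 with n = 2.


V_blind = 2 * 1638 * 0.045 / 2 = 73.7 m/s

73.7 m/s


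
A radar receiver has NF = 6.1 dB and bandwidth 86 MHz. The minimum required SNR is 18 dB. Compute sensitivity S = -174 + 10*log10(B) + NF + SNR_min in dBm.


10*log10(86000000.0) = 79.34
S = -174 + 79.34 + 6.1 + 18 = -70.6 dBm

-70.6 dBm


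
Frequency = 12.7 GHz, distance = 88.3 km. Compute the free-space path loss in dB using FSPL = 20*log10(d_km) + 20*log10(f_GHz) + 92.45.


20*log10(88.3) = 38.92
20*log10(12.7) = 22.08
FSPL = 153.4 dB

153.4 dB


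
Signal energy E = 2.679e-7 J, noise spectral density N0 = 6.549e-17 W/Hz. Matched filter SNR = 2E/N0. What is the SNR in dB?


SNR_lin = 2 * 2.679e-7 / 6.549e-17 = 8.181e9
SNR_dB = 10*log10(8.181e9) = 99.1 dB

99.1 dB


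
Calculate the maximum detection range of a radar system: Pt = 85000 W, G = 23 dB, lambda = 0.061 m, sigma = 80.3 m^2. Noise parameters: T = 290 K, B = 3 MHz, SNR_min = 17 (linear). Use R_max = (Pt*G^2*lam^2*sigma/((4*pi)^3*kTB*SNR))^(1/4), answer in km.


G_lin = 10^(23/10) = 199.526231
R^4 = 85000 * 199.526231^2 * 0.061^2 * 80.3 / ((4*pi)^3 * 1.38e-23 * 290 * 3000000.0 * 17)
R^4 = 2.49642e18 m^4
R_max = (2.49642e18)^(1/4) = 39749.3 m = 39.7 km

39.7 km


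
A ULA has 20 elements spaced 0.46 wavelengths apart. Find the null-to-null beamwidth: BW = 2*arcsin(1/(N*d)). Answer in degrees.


1/(N*d) = 1/(20*0.46) = 0.108696
BW = 2*arcsin(0.108696) = 12.5 degrees

12.5 degrees


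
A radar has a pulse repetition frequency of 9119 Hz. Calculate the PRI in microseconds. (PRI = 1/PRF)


PRI = 1/9119 = 0.0001096611 s = 109.7 us

109.7 us


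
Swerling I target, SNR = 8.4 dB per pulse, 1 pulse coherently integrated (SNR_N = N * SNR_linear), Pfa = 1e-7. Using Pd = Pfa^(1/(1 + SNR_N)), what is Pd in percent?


SNR_lin = 10^(8.4/10) = 6.91831
SNR_N = 1 * 6.91831 = 6.91831
1/(1 + SNR_N) = 1/7.91831 = 0.1262896
Pd = (1e-7)^0.1262896 = 0.13061
Pd = 13.1%

13.1%


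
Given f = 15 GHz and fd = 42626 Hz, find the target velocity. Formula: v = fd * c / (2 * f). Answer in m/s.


v = 42626 * 3e8 / (2 * 15000000000.0) = 426.3 m/s

426.3 m/s


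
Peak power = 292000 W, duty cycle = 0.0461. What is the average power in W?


P_avg = 292000 * 0.0461 = 13461.2 W

13461.2 W


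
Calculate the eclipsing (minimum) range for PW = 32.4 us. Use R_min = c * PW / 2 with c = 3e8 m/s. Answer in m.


R_min = 3e8 * 32.4e-6 / 2 = 4860.0 m

4860.0 m


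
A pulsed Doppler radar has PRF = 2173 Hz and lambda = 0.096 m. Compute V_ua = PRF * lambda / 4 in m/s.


V_ua = 2173 * 0.096 / 4 = 52.2 m/s

52.2 m/s


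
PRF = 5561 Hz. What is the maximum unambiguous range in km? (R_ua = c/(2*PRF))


R_ua = 3e8 / (2 * 5561) = 26973.6 m = 27.0 km

27.0 km


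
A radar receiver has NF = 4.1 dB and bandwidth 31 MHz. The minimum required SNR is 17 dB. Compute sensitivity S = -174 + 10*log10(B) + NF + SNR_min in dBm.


10*log10(31000000.0) = 74.91
S = -174 + 74.91 + 4.1 + 17 = -78.0 dBm

-78.0 dBm


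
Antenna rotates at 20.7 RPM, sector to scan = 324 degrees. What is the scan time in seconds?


t = 324 / (20.7 * 360) * 60 = 2.61 s

2.61 s


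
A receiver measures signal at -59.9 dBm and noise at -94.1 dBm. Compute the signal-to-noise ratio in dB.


SNR = -59.9 - (-94.1) = 34.2 dB

34.2 dB


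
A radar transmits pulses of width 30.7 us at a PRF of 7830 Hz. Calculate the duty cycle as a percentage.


DC = 30.7e-6 * 7830 * 100 = 24.04%

24.04%


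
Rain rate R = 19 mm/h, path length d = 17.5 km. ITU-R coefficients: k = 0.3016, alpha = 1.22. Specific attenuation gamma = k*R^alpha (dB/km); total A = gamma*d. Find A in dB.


gamma = 0.3016 * 19^1.22 = 10.952436 dB/km
A = 10.952436 * 17.5 = 191.67 dB

191.67 dB


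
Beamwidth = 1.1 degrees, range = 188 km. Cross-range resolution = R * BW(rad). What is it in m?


BW_rad = 0.019198622
CR = 188000 * 0.019198622 = 3609.3 m

3609.3 m


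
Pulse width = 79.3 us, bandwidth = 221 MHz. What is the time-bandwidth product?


TBP = 79.3 * 221 = 17525.3

17525.3


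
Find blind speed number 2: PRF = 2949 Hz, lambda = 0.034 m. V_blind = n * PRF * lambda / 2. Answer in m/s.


V_blind = 2 * 2949 * 0.034 / 2 = 100.3 m/s

100.3 m/s


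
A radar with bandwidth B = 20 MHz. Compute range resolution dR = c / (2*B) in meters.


dR = 3e8 / (2 * 20000000.0) = 7.5 m

7.5 m


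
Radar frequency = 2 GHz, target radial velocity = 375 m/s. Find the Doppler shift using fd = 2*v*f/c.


fd = 2 * 375 * 2000000000.0 / 3e8 = 5000.0 Hz

5000.0 Hz


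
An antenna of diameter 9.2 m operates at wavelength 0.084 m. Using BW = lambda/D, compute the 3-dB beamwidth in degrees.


BW_rad = 0.084 / 9.2 = 0.00913
BW_deg = 0.52 degrees

0.52 degrees


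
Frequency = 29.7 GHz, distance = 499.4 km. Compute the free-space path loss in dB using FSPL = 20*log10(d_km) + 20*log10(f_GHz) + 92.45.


20*log10(499.4) = 53.97
20*log10(29.7) = 29.46
FSPL = 175.9 dB

175.9 dB


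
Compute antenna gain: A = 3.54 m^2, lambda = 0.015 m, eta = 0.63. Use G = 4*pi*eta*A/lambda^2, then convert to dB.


G_linear = 4*pi*0.63*3.54/0.015^2 = 124557.87
G_dB = 10*log10(124557.87) = 51.0 dB

51.0 dB


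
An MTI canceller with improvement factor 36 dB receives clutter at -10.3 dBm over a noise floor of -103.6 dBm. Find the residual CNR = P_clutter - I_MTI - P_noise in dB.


CNR = -10.3 - 36 - (-103.6) = 57.3 dB

57.3 dB


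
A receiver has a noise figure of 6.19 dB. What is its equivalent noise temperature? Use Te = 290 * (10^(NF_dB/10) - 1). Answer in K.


NF_lin = 10^(6.19/10) = 4.159106
Te = 290 * (4.159106 - 1) = 916.1 K

916.1 K


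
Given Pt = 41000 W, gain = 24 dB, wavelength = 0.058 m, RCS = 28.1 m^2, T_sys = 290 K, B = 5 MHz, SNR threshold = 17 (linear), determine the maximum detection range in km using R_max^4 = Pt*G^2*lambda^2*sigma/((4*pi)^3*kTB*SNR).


G_lin = 10^(24/10) = 251.188643
R^4 = 41000 * 251.188643^2 * 0.058^2 * 28.1 / ((4*pi)^3 * 1.38e-23 * 290 * 5000000.0 * 17)
R^4 = 3.6226e17 m^4
R_max = (3.6226e17)^(1/4) = 24533.3 m = 24.5 km

24.5 km


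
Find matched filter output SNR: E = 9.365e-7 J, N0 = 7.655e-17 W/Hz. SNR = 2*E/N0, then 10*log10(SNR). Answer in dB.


SNR_lin = 2 * 9.365e-7 / 7.655e-17 = 2.447e10
SNR_dB = 10*log10(2.447e10) = 103.9 dB

103.9 dB


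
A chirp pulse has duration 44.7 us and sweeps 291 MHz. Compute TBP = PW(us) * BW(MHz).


TBP = 44.7 * 291 = 13007.7

13007.7


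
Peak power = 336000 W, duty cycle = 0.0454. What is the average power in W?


P_avg = 336000 * 0.0454 = 15254.4 W

15254.4 W


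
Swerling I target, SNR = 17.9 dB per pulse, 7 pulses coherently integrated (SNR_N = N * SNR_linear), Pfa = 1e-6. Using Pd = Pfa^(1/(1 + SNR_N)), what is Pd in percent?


SNR_lin = 10^(17.9/10) = 61.6595
SNR_N = 7 * 61.6595 = 431.6165
1/(1 + SNR_N) = 1/432.6165 = 0.0023115
Pd = (1e-6)^0.0023115 = 0.96857
Pd = 96.9%

96.9%


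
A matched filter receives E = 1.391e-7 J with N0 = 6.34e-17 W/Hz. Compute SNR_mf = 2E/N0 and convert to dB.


SNR_lin = 2 * 1.391e-7 / 6.34e-17 = 4.388e9
SNR_dB = 10*log10(4.388e9) = 96.4 dB

96.4 dB


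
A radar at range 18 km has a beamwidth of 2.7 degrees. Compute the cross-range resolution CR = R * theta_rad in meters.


BW_rad = 0.04712389
CR = 18000 * 0.04712389 = 848.2 m

848.2 m


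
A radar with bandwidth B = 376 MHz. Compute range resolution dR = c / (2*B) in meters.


dR = 3e8 / (2 * 376000000.0) = 0.4 m

0.4 m


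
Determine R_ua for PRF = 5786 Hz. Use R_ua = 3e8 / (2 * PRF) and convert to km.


R_ua = 3e8 / (2 * 5786) = 25924.6 m = 25.9 km

25.9 km


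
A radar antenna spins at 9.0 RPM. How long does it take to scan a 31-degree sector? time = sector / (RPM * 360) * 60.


t = 31 / (9.0 * 360) * 60 = 0.57 s

0.57 s


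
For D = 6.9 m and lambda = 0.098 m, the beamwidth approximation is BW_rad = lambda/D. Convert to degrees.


BW_rad = 0.098 / 6.9 = 0.014203
BW_deg = 0.81 degrees

0.81 degrees


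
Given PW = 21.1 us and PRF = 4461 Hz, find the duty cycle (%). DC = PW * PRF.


DC = 21.1e-6 * 4461 * 100 = 9.41%

9.41%


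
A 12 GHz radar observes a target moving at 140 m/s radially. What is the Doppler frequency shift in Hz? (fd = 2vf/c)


fd = 2 * 140 * 12000000000.0 / 3e8 = 11200.0 Hz

11200.0 Hz


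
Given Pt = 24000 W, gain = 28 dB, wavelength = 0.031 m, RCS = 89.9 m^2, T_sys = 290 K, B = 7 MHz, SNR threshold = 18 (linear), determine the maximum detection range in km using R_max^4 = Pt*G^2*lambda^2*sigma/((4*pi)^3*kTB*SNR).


G_lin = 10^(28/10) = 630.957344
R^4 = 24000 * 630.957344^2 * 0.031^2 * 89.9 / ((4*pi)^3 * 1.38e-23 * 290 * 7000000.0 * 18)
R^4 = 8.2493e17 m^4
R_max = (8.2493e17)^(1/4) = 30137.3 m = 30.1 km

30.1 km


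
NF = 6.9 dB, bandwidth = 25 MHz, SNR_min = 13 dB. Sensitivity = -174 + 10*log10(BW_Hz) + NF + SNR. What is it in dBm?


10*log10(25000000.0) = 73.98
S = -174 + 73.98 + 6.9 + 13 = -80.1 dBm

-80.1 dBm


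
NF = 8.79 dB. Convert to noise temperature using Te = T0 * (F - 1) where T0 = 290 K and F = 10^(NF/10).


NF_lin = 10^(8.79/10) = 7.568329
Te = 290 * (7.568329 - 1) = 1904.8 K

1904.8 K


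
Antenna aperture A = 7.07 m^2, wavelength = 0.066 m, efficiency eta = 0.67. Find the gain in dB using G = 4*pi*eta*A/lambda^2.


G_linear = 4*pi*0.67*7.07/0.066^2 = 13665.21
G_dB = 10*log10(13665.21) = 41.4 dB

41.4 dB


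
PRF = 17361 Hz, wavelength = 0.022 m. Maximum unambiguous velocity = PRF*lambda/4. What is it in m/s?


V_ua = 17361 * 0.022 / 4 = 95.5 m/s

95.5 m/s


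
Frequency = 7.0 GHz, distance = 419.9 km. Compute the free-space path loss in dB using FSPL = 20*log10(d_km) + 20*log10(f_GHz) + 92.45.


20*log10(419.9) = 52.46
20*log10(7.0) = 16.9
FSPL = 161.8 dB

161.8 dB


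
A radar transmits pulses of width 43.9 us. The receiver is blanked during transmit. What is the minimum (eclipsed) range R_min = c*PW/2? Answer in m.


R_min = 3e8 * 43.9e-6 / 2 = 6585.0 m

6585.0 m


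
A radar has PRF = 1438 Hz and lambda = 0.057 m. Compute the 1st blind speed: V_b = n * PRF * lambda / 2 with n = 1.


V_blind = 1 * 1438 * 0.057 / 2 = 41.0 m/s

41.0 m/s


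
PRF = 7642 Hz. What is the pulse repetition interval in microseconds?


PRI = 1/7642 = 0.0001308558 s = 130.9 us

130.9 us


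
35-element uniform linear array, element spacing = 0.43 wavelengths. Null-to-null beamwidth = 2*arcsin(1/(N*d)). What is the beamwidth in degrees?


1/(N*d) = 1/(35*0.43) = 0.066445
BW = 2*arcsin(0.066445) = 7.6 degrees

7.6 degrees


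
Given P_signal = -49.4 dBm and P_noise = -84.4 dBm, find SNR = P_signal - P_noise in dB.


SNR = -49.4 - (-84.4) = 35.0 dB

35.0 dB


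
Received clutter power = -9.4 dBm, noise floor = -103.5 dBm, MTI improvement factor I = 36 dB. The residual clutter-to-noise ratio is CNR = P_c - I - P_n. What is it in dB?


CNR = -9.4 - 36 - (-103.5) = 58.1 dB

58.1 dB


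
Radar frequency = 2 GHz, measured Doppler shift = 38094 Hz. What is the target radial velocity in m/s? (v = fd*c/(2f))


v = 38094 * 3e8 / (2 * 2000000000.0) = 2857.1 m/s

2857.1 m/s


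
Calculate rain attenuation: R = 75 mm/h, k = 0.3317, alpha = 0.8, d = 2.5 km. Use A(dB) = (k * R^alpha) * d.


gamma = 0.3317 * 75^0.8 = 10.490459 dB/km
A = 10.490459 * 2.5 = 26.23 dB

26.23 dB


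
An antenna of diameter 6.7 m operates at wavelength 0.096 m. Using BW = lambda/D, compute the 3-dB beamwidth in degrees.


BW_rad = 0.096 / 6.7 = 0.014328
BW_deg = 0.82 degrees

0.82 degrees


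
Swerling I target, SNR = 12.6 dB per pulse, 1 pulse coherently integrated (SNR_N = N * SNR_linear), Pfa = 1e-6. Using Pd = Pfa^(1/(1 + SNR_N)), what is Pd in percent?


SNR_lin = 10^(12.6/10) = 18.19701
SNR_N = 1 * 18.19701 = 18.19701
1/(1 + SNR_N) = 1/19.19701 = 0.0520914
Pd = (1e-6)^0.0520914 = 0.48691
Pd = 48.7%

48.7%


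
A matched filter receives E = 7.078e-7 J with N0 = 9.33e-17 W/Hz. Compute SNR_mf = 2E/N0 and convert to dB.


SNR_lin = 2 * 7.078e-7 / 9.33e-17 = 1.517e10
SNR_dB = 10*log10(1.517e10) = 101.8 dB

101.8 dB


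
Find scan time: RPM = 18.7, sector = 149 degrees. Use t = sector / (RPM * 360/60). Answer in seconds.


t = 149 / (18.7 * 360) * 60 = 1.33 s

1.33 s


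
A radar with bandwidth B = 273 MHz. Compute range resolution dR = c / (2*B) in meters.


dR = 3e8 / (2 * 273000000.0) = 0.55 m

0.55 m


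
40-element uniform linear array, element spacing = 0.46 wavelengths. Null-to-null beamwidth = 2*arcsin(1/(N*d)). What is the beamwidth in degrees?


1/(N*d) = 1/(40*0.46) = 0.054348
BW = 2*arcsin(0.054348) = 6.2 degrees

6.2 degrees


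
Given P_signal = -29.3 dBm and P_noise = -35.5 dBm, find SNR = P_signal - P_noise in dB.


SNR = -29.3 - (-35.5) = 6.2 dB

6.2 dB


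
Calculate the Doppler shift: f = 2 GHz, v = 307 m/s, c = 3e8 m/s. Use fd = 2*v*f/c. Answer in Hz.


fd = 2 * 307 * 2000000000.0 / 3e8 = 4093.3 Hz

4093.3 Hz


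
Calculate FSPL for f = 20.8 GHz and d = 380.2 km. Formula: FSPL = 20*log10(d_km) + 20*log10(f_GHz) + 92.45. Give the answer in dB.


20*log10(380.2) = 51.6
20*log10(20.8) = 26.36
FSPL = 170.4 dB

170.4 dB


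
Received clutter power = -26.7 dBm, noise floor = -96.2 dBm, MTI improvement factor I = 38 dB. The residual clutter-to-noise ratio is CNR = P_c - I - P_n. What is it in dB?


CNR = -26.7 - 38 - (-96.2) = 31.5 dB

31.5 dB


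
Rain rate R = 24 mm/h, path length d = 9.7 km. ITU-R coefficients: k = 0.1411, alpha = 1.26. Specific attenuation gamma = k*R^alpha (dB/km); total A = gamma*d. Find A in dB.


gamma = 0.1411 * 24^1.26 = 7.737367 dB/km
A = 7.737367 * 9.7 = 75.05 dB

75.05 dB


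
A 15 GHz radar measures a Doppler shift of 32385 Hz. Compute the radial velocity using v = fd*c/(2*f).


v = 32385 * 3e8 / (2 * 15000000000.0) = 323.9 m/s

323.9 m/s


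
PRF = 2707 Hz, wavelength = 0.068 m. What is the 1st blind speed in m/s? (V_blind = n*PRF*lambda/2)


V_blind = 1 * 2707 * 0.068 / 2 = 92.0 m/s

92.0 m/s


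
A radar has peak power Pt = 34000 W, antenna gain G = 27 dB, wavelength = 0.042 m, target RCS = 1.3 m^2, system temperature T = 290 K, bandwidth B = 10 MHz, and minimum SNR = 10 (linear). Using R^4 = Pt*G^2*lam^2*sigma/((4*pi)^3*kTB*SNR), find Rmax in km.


G_lin = 10^(27/10) = 501.187234
R^4 = 34000 * 501.187234^2 * 0.042^2 * 1.3 / ((4*pi)^3 * 1.38e-23 * 290 * 10000000.0 * 10)
R^4 = 2.46612e16 m^4
R_max = (2.46612e16)^(1/4) = 12531.5 m = 12.5 km

12.5 km


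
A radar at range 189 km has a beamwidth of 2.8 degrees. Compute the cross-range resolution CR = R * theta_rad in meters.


BW_rad = 0.048869219
CR = 189000 * 0.048869219 = 9236.3 m

9236.3 m


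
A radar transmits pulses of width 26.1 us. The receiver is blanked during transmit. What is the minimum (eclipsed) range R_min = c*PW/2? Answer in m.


R_min = 3e8 * 26.1e-6 / 2 = 3915.0 m

3915.0 m


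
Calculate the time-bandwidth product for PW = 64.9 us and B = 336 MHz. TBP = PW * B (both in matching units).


TBP = 64.9 * 336 = 21806.4

21806.4


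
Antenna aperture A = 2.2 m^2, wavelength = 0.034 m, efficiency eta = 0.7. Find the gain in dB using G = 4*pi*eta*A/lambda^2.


G_linear = 4*pi*0.7*2.2/0.034^2 = 16740.67
G_dB = 10*log10(16740.67) = 42.2 dB

42.2 dB


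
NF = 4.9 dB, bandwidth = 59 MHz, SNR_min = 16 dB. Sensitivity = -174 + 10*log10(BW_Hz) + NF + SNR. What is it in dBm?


10*log10(59000000.0) = 77.71
S = -174 + 77.71 + 4.9 + 16 = -75.4 dBm

-75.4 dBm


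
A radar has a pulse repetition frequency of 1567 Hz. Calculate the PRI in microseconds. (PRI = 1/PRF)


PRI = 1/1567 = 0.0006381621 s = 638.2 us

638.2 us


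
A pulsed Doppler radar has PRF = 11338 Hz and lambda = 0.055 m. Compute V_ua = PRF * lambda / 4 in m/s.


V_ua = 11338 * 0.055 / 4 = 155.9 m/s

155.9 m/s


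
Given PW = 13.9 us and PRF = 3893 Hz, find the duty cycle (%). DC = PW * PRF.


DC = 13.9e-6 * 3893 * 100 = 5.41%

5.41%


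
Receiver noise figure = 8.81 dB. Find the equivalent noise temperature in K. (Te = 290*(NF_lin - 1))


NF_lin = 10^(8.81/10) = 7.603263
Te = 290 * (7.603263 - 1) = 1914.9 K

1914.9 K


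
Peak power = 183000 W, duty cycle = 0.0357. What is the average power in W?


P_avg = 183000 * 0.0357 = 6533.1 W

6533.1 W


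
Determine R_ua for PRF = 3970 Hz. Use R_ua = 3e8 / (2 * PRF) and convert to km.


R_ua = 3e8 / (2 * 3970) = 37783.4 m = 37.8 km

37.8 km


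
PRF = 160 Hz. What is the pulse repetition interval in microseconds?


PRI = 1/160 = 0.00625 s = 6250.0 us

6250.0 us


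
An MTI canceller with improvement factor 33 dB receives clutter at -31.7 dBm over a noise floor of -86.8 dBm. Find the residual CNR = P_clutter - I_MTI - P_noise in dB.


CNR = -31.7 - 33 - (-86.8) = 22.1 dB

22.1 dB


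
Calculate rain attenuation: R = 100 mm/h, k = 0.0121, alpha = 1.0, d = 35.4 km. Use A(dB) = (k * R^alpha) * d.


gamma = 0.0121 * 100^1.0 = 1.21 dB/km
A = 1.21 * 35.4 = 42.83 dB

42.83 dB


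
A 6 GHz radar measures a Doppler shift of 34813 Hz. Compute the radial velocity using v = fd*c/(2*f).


v = 34813 * 3e8 / (2 * 6000000000.0) = 870.3 m/s

870.3 m/s


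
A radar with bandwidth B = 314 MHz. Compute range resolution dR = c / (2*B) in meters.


dR = 3e8 / (2 * 314000000.0) = 0.48 m

0.48 m


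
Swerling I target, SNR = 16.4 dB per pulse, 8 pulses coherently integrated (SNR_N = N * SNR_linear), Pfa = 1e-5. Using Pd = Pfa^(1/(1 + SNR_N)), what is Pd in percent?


SNR_lin = 10^(16.4/10) = 43.65158
SNR_N = 8 * 43.65158 = 349.21264
1/(1 + SNR_N) = 1/350.21264 = 0.0028554
Pd = (1e-5)^0.0028554 = 0.96766
Pd = 96.8%

96.8%


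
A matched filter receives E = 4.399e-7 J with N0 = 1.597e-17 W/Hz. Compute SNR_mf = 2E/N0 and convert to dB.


SNR_lin = 2 * 4.399e-7 / 1.597e-17 = 5.509e10
SNR_dB = 10*log10(5.509e10) = 107.4 dB

107.4 dB


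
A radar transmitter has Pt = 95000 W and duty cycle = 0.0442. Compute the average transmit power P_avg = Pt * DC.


P_avg = 95000 * 0.0442 = 4199.0 W

4199.0 W


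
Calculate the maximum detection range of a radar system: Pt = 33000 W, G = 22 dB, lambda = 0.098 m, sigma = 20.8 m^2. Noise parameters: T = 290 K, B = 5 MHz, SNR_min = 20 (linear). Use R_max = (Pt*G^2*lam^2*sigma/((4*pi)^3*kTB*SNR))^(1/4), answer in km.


G_lin = 10^(22/10) = 158.489319
R^4 = 33000 * 158.489319^2 * 0.098^2 * 20.8 / ((4*pi)^3 * 1.38e-23 * 290 * 5000000.0 * 20)
R^4 = 2.08508e17 m^4
R_max = (2.08508e17)^(1/4) = 21368.8 m = 21.4 km

21.4 km


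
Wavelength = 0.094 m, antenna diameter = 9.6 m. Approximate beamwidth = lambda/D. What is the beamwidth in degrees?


BW_rad = 0.094 / 9.6 = 0.009792
BW_deg = 0.56 degrees

0.56 degrees


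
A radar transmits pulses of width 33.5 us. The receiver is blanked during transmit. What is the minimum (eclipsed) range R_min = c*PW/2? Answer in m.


R_min = 3e8 * 33.5e-6 / 2 = 5025.0 m

5025.0 m


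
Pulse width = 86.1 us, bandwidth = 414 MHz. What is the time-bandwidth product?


TBP = 86.1 * 414 = 35645.4

35645.4


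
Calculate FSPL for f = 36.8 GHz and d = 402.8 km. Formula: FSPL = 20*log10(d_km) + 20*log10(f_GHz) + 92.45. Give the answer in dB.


20*log10(402.8) = 52.1
20*log10(36.8) = 31.32
FSPL = 175.9 dB

175.9 dB


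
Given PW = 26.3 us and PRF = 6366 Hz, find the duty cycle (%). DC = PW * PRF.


DC = 26.3e-6 * 6366 * 100 = 16.74%

16.74%


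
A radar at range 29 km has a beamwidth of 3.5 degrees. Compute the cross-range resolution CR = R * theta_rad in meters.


BW_rad = 0.061086524
CR = 29000 * 0.061086524 = 1771.5 m

1771.5 m


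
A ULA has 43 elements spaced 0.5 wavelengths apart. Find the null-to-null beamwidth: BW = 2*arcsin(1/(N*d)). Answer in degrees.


1/(N*d) = 1/(43*0.5) = 0.046512
BW = 2*arcsin(0.046512) = 5.3 degrees

5.3 degrees


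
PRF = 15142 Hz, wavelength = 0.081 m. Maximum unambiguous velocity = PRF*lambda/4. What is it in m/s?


V_ua = 15142 * 0.081 / 4 = 306.6 m/s

306.6 m/s


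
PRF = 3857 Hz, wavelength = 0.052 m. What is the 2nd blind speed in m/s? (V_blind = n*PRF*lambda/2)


V_blind = 2 * 3857 * 0.052 / 2 = 200.6 m/s

200.6 m/s


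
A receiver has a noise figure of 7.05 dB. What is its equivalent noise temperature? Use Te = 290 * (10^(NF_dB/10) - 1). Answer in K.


NF_lin = 10^(7.05/10) = 5.069907
Te = 290 * (5.069907 - 1) = 1180.3 K

1180.3 K


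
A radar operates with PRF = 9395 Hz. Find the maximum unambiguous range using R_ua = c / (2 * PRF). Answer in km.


R_ua = 3e8 / (2 * 9395) = 15965.9 m = 16.0 km

16.0 km


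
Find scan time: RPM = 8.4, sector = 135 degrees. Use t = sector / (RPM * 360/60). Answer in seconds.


t = 135 / (8.4 * 360) * 60 = 2.68 s

2.68 s


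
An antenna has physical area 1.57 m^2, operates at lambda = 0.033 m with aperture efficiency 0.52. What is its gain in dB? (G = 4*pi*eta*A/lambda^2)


G_linear = 4*pi*0.52*1.57/0.033^2 = 9420.74
G_dB = 10*log10(9420.74) = 39.7 dB

39.7 dB


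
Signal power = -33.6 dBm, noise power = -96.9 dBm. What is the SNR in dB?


SNR = -33.6 - (-96.9) = 63.3 dB

63.3 dB


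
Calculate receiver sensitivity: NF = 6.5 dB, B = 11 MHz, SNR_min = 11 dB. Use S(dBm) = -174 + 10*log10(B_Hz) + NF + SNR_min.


10*log10(11000000.0) = 70.41
S = -174 + 70.41 + 6.5 + 11 = -86.1 dBm

-86.1 dBm


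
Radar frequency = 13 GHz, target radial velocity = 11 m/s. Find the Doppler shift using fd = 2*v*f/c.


fd = 2 * 11 * 13000000000.0 / 3e8 = 953.3 Hz

953.3 Hz


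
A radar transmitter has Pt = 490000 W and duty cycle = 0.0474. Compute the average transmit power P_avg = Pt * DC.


P_avg = 490000 * 0.0474 = 23226.0 W

23226.0 W


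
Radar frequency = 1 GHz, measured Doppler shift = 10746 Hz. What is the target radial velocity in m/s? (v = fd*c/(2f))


v = 10746 * 3e8 / (2 * 1000000000.0) = 1611.9 m/s

1611.9 m/s


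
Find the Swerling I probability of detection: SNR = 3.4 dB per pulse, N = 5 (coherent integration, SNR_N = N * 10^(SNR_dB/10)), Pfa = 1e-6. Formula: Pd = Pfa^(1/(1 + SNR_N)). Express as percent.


SNR_lin = 10^(3.4/10) = 2.18776
SNR_N = 5 * 2.18776 = 10.9388
1/(1 + SNR_N) = 1/11.9388 = 0.0837605
Pd = (1e-6)^0.0837605 = 0.31437
Pd = 31.4%

31.4%


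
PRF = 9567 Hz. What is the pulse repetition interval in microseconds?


PRI = 1/9567 = 0.000104526 s = 104.5 us

104.5 us


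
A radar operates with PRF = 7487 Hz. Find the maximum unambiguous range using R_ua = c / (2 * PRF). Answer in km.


R_ua = 3e8 / (2 * 7487) = 20034.7 m = 20.0 km

20.0 km


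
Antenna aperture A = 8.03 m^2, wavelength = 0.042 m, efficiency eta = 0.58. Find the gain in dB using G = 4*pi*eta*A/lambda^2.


G_linear = 4*pi*0.58*8.03/0.042^2 = 33178.35
G_dB = 10*log10(33178.35) = 45.2 dB

45.2 dB


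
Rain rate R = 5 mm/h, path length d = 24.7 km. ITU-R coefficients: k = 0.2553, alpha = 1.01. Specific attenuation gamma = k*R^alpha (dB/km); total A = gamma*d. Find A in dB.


gamma = 0.2553 * 5^1.01 = 1.297211 dB/km
A = 1.297211 * 24.7 = 32.04 dB

32.04 dB


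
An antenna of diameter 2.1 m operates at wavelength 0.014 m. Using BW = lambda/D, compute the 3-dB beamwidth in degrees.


BW_rad = 0.014 / 2.1 = 0.006667
BW_deg = 0.38 degrees

0.38 degrees


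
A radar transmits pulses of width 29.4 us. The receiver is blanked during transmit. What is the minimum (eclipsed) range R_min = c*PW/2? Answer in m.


R_min = 3e8 * 29.4e-6 / 2 = 4410.0 m

4410.0 m


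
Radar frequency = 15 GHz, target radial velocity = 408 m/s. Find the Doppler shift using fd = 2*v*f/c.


fd = 2 * 408 * 15000000000.0 / 3e8 = 40800.0 Hz

40800.0 Hz


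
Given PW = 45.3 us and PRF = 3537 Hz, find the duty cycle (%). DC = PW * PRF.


DC = 45.3e-6 * 3537 * 100 = 16.02%

16.02%


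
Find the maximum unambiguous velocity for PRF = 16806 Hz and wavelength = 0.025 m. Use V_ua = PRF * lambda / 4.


V_ua = 16806 * 0.025 / 4 = 105.0 m/s

105.0 m/s


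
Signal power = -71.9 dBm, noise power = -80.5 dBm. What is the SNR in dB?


SNR = -71.9 - (-80.5) = 8.6 dB

8.6 dB


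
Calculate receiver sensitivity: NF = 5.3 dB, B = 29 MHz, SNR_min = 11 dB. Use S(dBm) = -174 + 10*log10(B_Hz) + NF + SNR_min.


10*log10(29000000.0) = 74.62
S = -174 + 74.62 + 5.3 + 11 = -83.1 dBm

-83.1 dBm
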